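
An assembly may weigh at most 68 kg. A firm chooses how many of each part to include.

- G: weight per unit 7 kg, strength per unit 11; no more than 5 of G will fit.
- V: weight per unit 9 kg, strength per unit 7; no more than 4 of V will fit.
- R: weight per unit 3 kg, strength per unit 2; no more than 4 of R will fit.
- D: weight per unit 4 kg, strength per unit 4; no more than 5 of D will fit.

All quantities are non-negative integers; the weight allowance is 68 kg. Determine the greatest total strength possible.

84

G has the best ratio (11/7); taking only G gives at most 5×11 = 55 (stopped by the supply cap of 5).
Mixing does better — 5×G, 1×V, 1×R, and 5×D: weight 67 ≤ 68, strength 5·11 + 1·7 + 1·2 + 5·4 = 84.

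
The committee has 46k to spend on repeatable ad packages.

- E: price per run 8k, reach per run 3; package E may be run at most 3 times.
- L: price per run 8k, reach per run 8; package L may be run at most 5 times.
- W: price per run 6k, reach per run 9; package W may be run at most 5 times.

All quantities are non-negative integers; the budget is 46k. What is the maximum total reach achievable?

61

This is a bounded integer knapsack.
2×L and 5×W: price 46 ≤ 46, reach 2·8 + 5·9 = 61.
1×E, 1×L, and 5×W: price 46 ≤ 46, reach 1·3 + 1·8 + 5·9 = 56.
Best is 61.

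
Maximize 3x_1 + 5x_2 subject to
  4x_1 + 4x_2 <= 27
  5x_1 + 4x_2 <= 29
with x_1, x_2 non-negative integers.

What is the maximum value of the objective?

Relaxing integrality, the LP optimum is 33.75 at (x_1,x_2) = (0, 6.75), which is not an integer point.
(x_1,x_2)=(0,6): 4·0+4·6=24≤27, 5·0+4·6=24≤29, objective 30.
(x_1,x_2)=(1,5): 4·1+4·5=24≤27, 5·1+4·5=25≤29, objective 28.
(x_1,x_2)=(0,5): 4·0+4·5=20≤27, 5·0+4·5=20≤29, objective 25.
Maximum is 30 at (x_1,x_2)=(0,6).

30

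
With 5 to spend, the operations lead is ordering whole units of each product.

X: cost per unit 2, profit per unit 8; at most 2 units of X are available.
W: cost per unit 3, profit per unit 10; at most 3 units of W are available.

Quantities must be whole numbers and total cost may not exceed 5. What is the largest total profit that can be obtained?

Take 1×X and 1×W: cost 5 ≤ 5, profit 1·8 + 1·10 = 18.
No other integer combination yields more.

18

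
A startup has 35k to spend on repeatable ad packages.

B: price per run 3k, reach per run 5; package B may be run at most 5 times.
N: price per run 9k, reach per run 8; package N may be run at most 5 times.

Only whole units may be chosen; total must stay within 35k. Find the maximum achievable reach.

Take 5×B and 2×N: price 33 ≤ 35, reach 5·5 + 2·8 = 41.
B has the best ratio (5/3) and is taken to its limit of 5; remaining capacity is filled optimally with the others.

41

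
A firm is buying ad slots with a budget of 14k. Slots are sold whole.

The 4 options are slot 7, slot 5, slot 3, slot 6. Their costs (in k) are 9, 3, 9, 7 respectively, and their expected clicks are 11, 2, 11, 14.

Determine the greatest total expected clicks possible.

Take slot 5 and slot 6: cost 3 + 7 = 10 ≤ 14, expected clicks 2 + 14 = 16.
No other feasible combination does better.

16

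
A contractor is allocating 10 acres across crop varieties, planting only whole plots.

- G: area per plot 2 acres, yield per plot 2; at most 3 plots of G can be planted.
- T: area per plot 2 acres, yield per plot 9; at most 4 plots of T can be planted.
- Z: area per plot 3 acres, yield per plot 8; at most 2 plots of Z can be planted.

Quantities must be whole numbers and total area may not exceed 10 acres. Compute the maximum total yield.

38

Take 1×G and 4×T: area 10 ≤ 10, yield 1·2 + 4·9 = 38.
T has the best ratio (9/2) and is taken to its limit of 4; remaining capacity is filled optimally with the others.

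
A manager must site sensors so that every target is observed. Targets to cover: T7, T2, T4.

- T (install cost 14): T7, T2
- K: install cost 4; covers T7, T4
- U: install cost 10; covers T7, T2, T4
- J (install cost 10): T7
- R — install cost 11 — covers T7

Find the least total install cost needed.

This is an integer covering problem.
The greedy cost-per-new-target heuristic would pick K and U for 14, but a cheaper cover exists.
U alone covers T7, T2, T4 — every target.
Total install cost: 10.
No cover costs less than 10.

10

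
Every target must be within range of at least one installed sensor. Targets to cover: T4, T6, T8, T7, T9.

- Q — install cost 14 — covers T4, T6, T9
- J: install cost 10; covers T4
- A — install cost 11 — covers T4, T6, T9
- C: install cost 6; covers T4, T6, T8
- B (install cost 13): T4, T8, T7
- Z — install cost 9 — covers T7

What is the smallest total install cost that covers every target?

Choose A and B: together they cover T4, T6, T8, T7, T9 — every target.
Total install cost: 11 + 13 = 24.

24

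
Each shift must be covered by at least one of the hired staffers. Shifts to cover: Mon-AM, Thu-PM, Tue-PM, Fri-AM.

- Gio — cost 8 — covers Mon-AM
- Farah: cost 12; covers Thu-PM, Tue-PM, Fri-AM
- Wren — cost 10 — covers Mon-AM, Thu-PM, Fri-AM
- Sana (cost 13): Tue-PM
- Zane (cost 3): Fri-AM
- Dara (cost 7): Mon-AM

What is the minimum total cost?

Choose Farah and Dara: together they cover Mon-AM, Thu-PM, Tue-PM, Fri-AM — every shift.
Total cost: 12 + 7 = 19.

19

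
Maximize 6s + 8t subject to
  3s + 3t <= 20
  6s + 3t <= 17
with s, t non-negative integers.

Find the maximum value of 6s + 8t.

(s,t)=(0,5): 3·0+3·5=15≤20, 6·0+3·5=15≤17, objective 40.
(s,t)=(0,4): 3·0+3·4=12≤20, 6·0+3·4=12≤17, objective 32.
No feasible integer point exceeds 40.

40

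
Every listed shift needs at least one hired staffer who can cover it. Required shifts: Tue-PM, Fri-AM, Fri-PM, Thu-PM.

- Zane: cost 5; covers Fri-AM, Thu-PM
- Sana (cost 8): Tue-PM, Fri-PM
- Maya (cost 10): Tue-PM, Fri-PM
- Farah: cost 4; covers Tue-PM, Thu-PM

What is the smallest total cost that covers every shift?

Choose Zane and Sana: together they cover Tue-PM, Fri-AM, Fri-PM, Thu-PM — every shift.
Total cost: 5 + 8 = 13.

13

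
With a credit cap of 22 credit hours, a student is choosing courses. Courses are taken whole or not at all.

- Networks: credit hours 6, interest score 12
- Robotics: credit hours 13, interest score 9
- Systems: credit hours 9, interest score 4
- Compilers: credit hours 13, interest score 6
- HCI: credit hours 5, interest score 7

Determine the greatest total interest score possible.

Allowing fractional choices, the relaxed optimum would be about 26.6, but courses are indivisible.
Networks + Systems + HCI: credit hours 6 + 9 + 5 = 20 ≤ 22, interest score 12 + 4 + 7 = 23.
Networks + HCI: credit hours 6 + 5 = 11 ≤ 22, interest score 12 + 7 = 19.
Networks + Robotics: credit hours 6 + 13 = 19 ≤ 22, interest score 12 + 9 = 21.
Best is Networks, Systems, and HCI with total interest score 23.

23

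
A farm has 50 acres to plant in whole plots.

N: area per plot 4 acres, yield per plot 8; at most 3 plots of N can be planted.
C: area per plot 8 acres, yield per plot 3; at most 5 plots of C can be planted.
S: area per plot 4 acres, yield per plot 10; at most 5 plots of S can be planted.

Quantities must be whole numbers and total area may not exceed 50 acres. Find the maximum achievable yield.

80

S has the best ratio (10/4); taking only S gives at most 5×10 = 50 (stopped by the supply cap of 5).
Mixing does better — 3×N, 2×C, and 5×S: area 48 ≤ 50, yield 3·8 + 2·3 + 5·10 = 80.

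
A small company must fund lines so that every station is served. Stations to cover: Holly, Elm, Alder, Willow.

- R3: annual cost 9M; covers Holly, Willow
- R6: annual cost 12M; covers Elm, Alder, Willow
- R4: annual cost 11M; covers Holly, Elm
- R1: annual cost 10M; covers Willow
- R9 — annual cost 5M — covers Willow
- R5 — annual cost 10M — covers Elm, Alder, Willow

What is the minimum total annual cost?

19

This is a weighted set-cover instance.
Choose R3 and R5: together they cover Holly, Elm, Alder, Willow — every station.
Total annual cost: 9 + 10 = 19.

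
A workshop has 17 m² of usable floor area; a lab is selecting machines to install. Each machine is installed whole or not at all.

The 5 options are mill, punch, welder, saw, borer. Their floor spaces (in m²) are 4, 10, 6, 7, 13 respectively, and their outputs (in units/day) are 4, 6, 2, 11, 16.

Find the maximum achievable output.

Allowing fractional choices, the relaxed optimum would be about 23.3, but machines are indivisible.
punch + saw: floor space 10 + 7 = 17 ≤ 17, output 6 + 11 = 17.
mill + borer: floor space 4 + 13 = 17 ≤ 17, output 4 + 16 = 20.
mill + welder + saw: floor space 4 + 6 + 7 = 17 ≤ 17, output 4 + 2 + 11 = 17.
Best is mill and borer with total output 20.

20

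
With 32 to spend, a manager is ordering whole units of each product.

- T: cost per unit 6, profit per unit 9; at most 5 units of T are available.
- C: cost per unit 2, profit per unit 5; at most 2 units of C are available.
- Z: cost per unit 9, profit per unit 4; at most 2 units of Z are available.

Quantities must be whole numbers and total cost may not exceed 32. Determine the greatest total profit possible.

50

Take 5×T and 1×C: cost 32 ≤ 32, profit 5·9 + 1·5 = 50.
No other integer combination yields more.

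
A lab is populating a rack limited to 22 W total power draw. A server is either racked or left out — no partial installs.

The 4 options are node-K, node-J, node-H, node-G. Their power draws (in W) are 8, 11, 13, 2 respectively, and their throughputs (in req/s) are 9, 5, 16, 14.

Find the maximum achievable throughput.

Allowing fractional choices, the relaxed optimum would be about 37.9, but servers are indivisible.
node-K + node-H: power draw 8 + 13 = 21 ≤ 22, throughput 9 + 16 = 25.
node-H + node-G: power draw 13 + 2 = 15 ≤ 22, throughput 16 + 14 = 30.
node-K + node-J + node-G: power draw 8 + 11 + 2 = 21 ≤ 22, throughput 9 + 5 + 14 = 28.
Best is node-H and node-G with total throughput 30.

30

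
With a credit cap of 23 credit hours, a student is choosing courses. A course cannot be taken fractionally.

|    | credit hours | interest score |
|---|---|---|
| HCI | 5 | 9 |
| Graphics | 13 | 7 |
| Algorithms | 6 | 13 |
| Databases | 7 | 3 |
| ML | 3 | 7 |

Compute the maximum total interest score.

HCI + Algorithms + ML: credit hours 5 + 6 + 3 = 14 ≤ 23, interest score 9 + 13 + 7 = 29.
Graphics + Algorithms + ML: credit hours 13 + 6 + 3 = 22 ≤ 23, interest score 7 + 13 + 7 = 27.
HCI + Algorithms + Databases + ML: credit hours 5 + 6 + 7 + 3 = 21 ≤ 23, interest score 9 + 13 + 3 + 7 = 32.
Best is HCI, Algorithms, Databases, and ML with total interest score 32.

32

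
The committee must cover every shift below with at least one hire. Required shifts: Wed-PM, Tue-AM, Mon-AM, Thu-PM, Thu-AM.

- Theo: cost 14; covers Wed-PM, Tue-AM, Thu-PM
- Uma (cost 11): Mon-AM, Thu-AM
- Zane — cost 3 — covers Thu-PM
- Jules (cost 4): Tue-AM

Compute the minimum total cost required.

25

This is a weighted set-cover instance.
Choose Theo and Uma: together they cover Wed-PM, Tue-AM, Mon-AM, Thu-PM, Thu-AM — every shift.
Total cost: 14 + 11 = 25.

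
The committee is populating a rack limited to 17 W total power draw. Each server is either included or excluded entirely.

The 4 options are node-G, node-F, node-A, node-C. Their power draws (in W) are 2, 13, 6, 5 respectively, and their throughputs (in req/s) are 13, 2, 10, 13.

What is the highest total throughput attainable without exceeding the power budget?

This is a 0-1 knapsack instance.
node-G + node-A: power draw 2 + 6 = 8 ≤ 17, throughput 13 + 10 = 23.
node-G + node-C: power draw 2 + 5 = 7 ≤ 17, throughput 13 + 13 = 26.
node-G + node-A + node-C: power draw 2 + 6 + 5 = 13 ≤ 17, throughput 13 + 10 + 13 = 36.
Best is node-G, node-A, and node-C with total throughput 36.

36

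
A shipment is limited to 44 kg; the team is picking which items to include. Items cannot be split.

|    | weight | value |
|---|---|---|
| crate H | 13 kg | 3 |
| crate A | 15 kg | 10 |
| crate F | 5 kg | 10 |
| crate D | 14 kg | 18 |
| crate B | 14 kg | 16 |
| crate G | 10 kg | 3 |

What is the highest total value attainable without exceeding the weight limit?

Allowing fractional choices, the relaxed optimum would be about 51.3, but items are indivisible.
crate F + crate D + crate B: weight 5 + 14 + 14 = 33 ≤ 44, value 10 + 18 + 16 = 44.
crate F + crate D + crate B + crate G: weight 5 + 14 + 14 + 10 = 43 ≤ 44, value 10 + 18 + 16 + 3 = 47.
Best is crate F, crate D, crate B, and crate G with total value 47.

47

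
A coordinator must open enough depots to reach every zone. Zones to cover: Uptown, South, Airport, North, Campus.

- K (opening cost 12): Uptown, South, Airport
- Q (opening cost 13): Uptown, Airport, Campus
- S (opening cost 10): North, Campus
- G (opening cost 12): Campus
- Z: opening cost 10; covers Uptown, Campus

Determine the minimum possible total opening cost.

This is an integer covering problem.
Choose K and S: together they cover Uptown, South, Airport, North, Campus — every zone.
Total opening cost: 12 + 10 = 22.
No cover costs less than 22.

22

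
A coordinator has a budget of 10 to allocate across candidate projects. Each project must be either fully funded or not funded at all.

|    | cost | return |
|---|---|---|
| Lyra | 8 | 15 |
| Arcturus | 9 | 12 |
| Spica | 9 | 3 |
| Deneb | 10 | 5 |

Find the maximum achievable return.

15

Allowing fractional choices, the relaxed optimum would be about 17.7, but projects are indivisible.
Deneb: cost 10 ≤ 10, return 5.
Arcturus: cost 9 ≤ 10, return 12.
Lyra: cost 8 ≤ 10, return 15.
Best is Lyra with total return 15.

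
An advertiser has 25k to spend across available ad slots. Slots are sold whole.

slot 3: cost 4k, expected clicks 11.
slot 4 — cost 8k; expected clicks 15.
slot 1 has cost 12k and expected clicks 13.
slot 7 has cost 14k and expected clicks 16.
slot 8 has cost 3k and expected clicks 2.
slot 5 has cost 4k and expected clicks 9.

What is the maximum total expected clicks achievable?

39

This is a 0-1 knapsack instance.
Take slot 3, slot 4, and slot 1: cost 4 + 8 + 12 = 24 ≤ 25, expected clicks 11 + 15 + 13 = 39.
No other feasible combination does better.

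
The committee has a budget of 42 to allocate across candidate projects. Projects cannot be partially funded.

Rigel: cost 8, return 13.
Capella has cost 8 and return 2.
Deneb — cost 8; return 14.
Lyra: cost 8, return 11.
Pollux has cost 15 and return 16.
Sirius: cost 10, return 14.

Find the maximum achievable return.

Allowing fractional choices, the relaxed optimum would be about 60.5, but projects are indivisible.
Rigel + Deneb + Pollux + Sirius: cost 8 + 8 + 15 + 10 = 41 ≤ 42, return 13 + 14 + 16 + 14 = 57.
Rigel + Deneb + Lyra + Pollux: cost 8 + 8 + 8 + 15 = 39 ≤ 42, return 13 + 14 + 11 + 16 = 54.
Deneb + Lyra + Pollux + Sirius: cost 8 + 8 + 15 + 10 = 41 ≤ 42, return 14 + 11 + 16 + 14 = 55.
Best is Rigel, Deneb, Pollux, and Sirius with total return 57.

57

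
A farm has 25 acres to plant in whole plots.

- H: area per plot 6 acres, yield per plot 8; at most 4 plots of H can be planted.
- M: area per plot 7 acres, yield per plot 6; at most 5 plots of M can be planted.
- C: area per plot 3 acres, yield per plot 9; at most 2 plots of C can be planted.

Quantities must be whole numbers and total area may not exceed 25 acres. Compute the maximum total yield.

42

2×H, 1×M, and 2×C: area 25 ≤ 25, yield 2·8 + 1·6 + 2·9 = 40.
3×H and 2×C: area 24 ≤ 25, yield 3·8 + 2·9 = 42.
Best is 42.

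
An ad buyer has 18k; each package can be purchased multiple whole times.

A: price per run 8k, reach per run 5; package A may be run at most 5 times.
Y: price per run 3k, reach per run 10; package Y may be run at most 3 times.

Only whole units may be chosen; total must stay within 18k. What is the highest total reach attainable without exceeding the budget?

35

1×A and 3×Y: price 17 ≤ 18, reach 1·5 + 3·10 = 35.
3×Y: price 9 ≤ 18, reach 3·10 = 30.
Best is 35.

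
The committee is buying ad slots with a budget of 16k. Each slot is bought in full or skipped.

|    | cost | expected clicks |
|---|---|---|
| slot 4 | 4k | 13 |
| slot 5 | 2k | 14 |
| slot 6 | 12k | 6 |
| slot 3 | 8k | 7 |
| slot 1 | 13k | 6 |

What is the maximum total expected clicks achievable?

34

slot 4 + slot 5 + slot 3: cost 4 + 2 + 8 = 14 ≤ 16, expected clicks 13 + 14 + 7 = 34.
slot 5 + slot 3: cost 2 + 8 = 10 ≤ 16, expected clicks 14 + 7 = 21.
slot 4 + slot 5: cost 4 + 2 = 6 ≤ 16, expected clicks 13 + 14 = 27.
Best is slot 4, slot 5, and slot 3 with total expected clicks 34.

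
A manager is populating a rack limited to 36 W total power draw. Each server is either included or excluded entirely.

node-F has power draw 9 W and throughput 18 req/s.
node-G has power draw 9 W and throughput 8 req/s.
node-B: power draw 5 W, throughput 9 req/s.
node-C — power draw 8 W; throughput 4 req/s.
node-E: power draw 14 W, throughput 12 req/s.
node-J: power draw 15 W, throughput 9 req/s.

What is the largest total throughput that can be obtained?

This is an integer program with binary decision variables.
Take node-F, node-B, node-C, and node-E: power draw 9 + 5 + 8 + 14 = 36 ≤ 36, throughput 18 + 9 + 4 + 12 = 43.
No other feasible combination does better.

43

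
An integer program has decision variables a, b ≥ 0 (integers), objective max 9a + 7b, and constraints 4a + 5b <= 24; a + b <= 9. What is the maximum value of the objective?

54

(a,b)=(6,0) is feasible, giving 54.
(a,b)=(5,0) is feasible, giving 45.
The best lattice point is (6,0), giving 54.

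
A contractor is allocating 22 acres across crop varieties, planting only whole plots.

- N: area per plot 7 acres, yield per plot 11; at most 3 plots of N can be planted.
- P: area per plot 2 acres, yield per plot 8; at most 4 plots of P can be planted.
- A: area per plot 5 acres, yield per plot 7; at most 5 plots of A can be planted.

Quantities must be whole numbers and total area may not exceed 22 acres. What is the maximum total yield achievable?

2×N and 4×P: area 22 ≤ 22, yield 2·11 + 4·8 = 54.
1×N, 4×P, and 1×A: area 20 ≤ 22, yield 1·11 + 4·8 + 1·7 = 50.
Best is 54.

54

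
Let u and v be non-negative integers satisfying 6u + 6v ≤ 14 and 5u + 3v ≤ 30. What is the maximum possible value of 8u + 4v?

16

(u,v)=(2,0): 6·2+6·0=12≤14, 5·2+3·0=10≤30, objective 16.
(u,v)=(1,1): 6·1+6·1=12≤14, 5·1+3·1=8≤30, objective 12.
(u,v)=(1,0): 6·1+6·0=6≤14, 5·1+3·0=5≤30, objective 8.
The best lattice point is (2,0), giving 16.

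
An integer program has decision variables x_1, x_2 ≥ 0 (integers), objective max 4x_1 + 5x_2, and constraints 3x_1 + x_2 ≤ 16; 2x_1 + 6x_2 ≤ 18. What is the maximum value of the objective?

25

Relaxing integrality, the LP optimum is 26.38 at (x_1,x_2) = (4.88, 1.38), which is not an integer point.
(x_1,x_2)=(5,1): 3·5+1·1=16≤16, 2·5+6·1=16≤18, objective 25.
(x_1,x_2)=(3,2): 3·3+1·2=11≤16, 2·3+6·2=18≤18, objective 22.
(x_1,x_2)=(4,1): 3·4+1·1=13≤16, 2·4+6·1=14≤18, objective 21.
(x_1,x_2)=(5,0): 3·5+1·0=15≤16, 2·5+6·0=10≤18, objective 20.
No feasible integer point exceeds 25.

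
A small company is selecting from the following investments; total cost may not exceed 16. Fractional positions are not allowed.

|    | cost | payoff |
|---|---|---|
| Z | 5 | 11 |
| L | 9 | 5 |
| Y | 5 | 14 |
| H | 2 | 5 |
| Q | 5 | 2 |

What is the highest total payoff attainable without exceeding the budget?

30

Allowing fractional choices, the relaxed optimum would be about 32.2, but investments are indivisible.
Z + Y + H: cost 5 + 5 + 2 = 12 ≤ 16, payoff 11 + 14 + 5 = 30.
Z + Y + Q: cost 5 + 5 + 5 = 15 ≤ 16, payoff 11 + 14 + 2 = 27.
Z + Y: cost 5 + 5 = 10 ≤ 16, payoff 11 + 14 = 25.
Best is Z, Y, and H with total payoff 30.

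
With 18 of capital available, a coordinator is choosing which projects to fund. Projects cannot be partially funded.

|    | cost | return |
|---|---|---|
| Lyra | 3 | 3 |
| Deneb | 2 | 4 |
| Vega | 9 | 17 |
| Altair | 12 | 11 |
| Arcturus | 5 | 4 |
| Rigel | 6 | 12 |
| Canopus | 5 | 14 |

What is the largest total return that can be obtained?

35

Treat it as a binary knapsack problem.
Lyra + Vega + Canopus: cost 3 + 9 + 5 = 17 ≤ 18, return 3 + 17 + 14 = 34.
Deneb + Vega + Canopus: cost 2 + 9 + 5 = 16 ≤ 18, return 4 + 17 + 14 = 35.
Best is Deneb, Vega, and Canopus with total return 35.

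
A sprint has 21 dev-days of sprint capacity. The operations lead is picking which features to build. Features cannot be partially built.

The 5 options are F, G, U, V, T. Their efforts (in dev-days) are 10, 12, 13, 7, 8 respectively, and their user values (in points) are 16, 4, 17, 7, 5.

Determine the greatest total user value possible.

24

Allowing fractional choices, the relaxed optimum would be about 30.4, but features are indivisible.
U + V: effort 13 + 7 = 20 ≤ 21, user value 17 + 7 = 24.
F + V: effort 10 + 7 = 17 ≤ 21, user value 16 + 7 = 23.
U + T: effort 13 + 8 = 21 ≤ 21, user value 17 + 5 = 22.
Best is U and V with total user value 24.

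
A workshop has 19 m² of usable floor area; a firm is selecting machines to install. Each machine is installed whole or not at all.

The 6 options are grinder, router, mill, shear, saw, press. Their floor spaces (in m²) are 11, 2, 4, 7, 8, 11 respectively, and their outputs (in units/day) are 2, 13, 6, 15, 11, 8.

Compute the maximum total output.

39

Allowing fractional choices, the relaxed optimum would be about 42.2, but machines are indivisible.
router + mill + shear: floor space 2 + 4 + 7 = 13 ≤ 19, output 13 + 6 + 15 = 34.
router + shear + saw: floor space 2 + 7 + 8 = 17 ≤ 19, output 13 + 15 + 11 = 39.
Best is router, shear, and saw with total output 39.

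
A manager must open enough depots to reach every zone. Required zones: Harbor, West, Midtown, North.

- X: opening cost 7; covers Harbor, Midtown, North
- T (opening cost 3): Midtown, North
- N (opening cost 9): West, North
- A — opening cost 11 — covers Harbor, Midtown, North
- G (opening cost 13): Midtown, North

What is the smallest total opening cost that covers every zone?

This is an integer covering problem.
The greedy cost-per-new-zone heuristic would pick T, X, and N for 19, but a cheaper cover exists.
Choose X and N: together they cover Harbor, West, Midtown, North — every zone.
Total opening cost: 7 + 9 = 16.
No cover costs less than 16.

16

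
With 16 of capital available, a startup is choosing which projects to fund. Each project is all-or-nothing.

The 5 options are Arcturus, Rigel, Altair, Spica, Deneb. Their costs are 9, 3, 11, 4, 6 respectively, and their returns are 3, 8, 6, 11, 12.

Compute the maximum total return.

Allowing fractional choices, the relaxed optimum would be about 32.6, but projects are indivisible.
Arcturus + Rigel + Spica: cost 9 + 3 + 4 = 16 ≤ 16, return 3 + 8 + 11 = 22.
Spica + Deneb: cost 4 + 6 = 10 ≤ 16, return 11 + 12 = 23.
Rigel + Spica + Deneb: cost 3 + 4 + 6 = 13 ≤ 16, return 8 + 11 + 12 = 31.
Best is Rigel, Spica, and Deneb with total return 31.

31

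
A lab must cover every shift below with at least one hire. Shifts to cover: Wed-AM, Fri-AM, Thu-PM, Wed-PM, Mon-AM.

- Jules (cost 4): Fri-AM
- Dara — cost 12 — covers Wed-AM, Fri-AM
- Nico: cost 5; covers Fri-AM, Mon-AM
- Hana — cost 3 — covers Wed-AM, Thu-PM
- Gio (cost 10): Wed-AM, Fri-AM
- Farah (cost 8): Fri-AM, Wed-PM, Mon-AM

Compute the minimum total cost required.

11

This is a weighted set-cover instance.
The greedy cost-per-new-shift heuristic would pick Hana, Nico, and Farah for 16, but a cheaper cover exists.
Choose Hana and Farah: together they cover Wed-AM, Fri-AM, Thu-PM, Wed-PM, Mon-AM — every shift.
Total cost: 3 + 8 = 11.
No cover costs less than 11.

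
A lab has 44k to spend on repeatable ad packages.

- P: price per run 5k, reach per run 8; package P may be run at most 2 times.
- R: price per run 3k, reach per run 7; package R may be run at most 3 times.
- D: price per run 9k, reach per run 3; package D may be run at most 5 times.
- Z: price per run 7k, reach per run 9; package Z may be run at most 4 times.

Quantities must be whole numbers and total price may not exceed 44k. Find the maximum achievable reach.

1×P, 3×R, and 4×Z: price 42 ≤ 44, reach 1·8 + 3·7 + 4·9 = 65.
2×P, 2×R, and 4×Z: price 44 ≤ 44, reach 2·8 + 2·7 + 4·9 = 66.
Best is 66.

66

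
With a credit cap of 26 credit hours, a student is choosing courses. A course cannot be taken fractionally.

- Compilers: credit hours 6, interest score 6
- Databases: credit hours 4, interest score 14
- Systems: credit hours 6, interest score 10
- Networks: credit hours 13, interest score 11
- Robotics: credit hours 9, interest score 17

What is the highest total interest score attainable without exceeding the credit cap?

47

Allowing fractional choices, the relaxed optimum would be about 47.8, but courses are indivisible.
Databases + Systems + Robotics: credit hours 4 + 6 + 9 = 19 ≤ 26, interest score 14 + 10 + 17 = 41.
Compilers + Databases + Systems + Robotics: credit hours 6 + 4 + 6 + 9 = 25 ≤ 26, interest score 6 + 14 + 10 + 17 = 47.
Databases + Networks + Robotics: credit hours 4 + 13 + 9 = 26 ≤ 26, interest score 14 + 11 + 17 = 42.
Best is Compilers, Databases, Systems, and Robotics with total interest score 47.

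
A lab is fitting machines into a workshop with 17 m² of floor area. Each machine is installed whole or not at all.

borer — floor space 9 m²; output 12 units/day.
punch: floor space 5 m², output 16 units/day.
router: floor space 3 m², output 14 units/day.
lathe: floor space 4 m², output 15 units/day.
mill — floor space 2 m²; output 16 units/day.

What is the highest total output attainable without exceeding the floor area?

61

This is a 0-1 knapsack instance.
Take punch, router, lathe, and mill: floor space 5 + 3 + 4 + 2 = 14 ≤ 17, output 16 + 14 + 15 + 16 = 61.
No other feasible combination does better.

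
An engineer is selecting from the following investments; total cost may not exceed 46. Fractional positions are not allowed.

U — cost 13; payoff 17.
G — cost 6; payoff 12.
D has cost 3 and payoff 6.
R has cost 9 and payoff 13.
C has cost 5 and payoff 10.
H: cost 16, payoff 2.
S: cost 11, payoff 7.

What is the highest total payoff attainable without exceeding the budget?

59

Treat it as a binary knapsack problem.
Allowing fractional choices, the relaxed optimum would be about 64.4, but investments are indivisible.
U + G + R + C + S: cost 13 + 6 + 9 + 5 + 11 = 44 ≤ 46, payoff 17 + 12 + 13 + 10 + 7 = 59.
U + G + D + R + C: cost 13 + 6 + 3 + 9 + 5 = 36 ≤ 46, payoff 17 + 12 + 6 + 13 + 10 = 58.
Best is U, G, R, C, and S with total payoff 59.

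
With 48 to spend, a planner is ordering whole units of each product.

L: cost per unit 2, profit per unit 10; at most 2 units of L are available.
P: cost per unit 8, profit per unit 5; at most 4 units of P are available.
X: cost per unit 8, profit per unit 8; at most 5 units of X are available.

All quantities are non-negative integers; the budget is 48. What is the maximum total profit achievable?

This is a bounded integer knapsack.
L has the best ratio (10/2); taking only L gives at most 2×10 = 20 (stopped by the supply cap of 2).
Mixing does better — 2×L and 5×X: cost 44 ≤ 48, profit 2·10 + 5·8 = 60.

60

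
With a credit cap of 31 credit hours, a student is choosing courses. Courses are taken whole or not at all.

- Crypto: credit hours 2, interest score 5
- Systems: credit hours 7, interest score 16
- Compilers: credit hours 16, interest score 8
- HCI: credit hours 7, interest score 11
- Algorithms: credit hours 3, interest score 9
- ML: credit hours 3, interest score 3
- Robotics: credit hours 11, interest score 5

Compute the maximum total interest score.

This is a 0-1 knapsack instance.
Allowing fractional choices, the relaxed optimum would be about 48.5, but courses are indivisible.
Crypto + Systems + HCI + Algorithms + ML: credit hours 2 + 7 + 7 + 3 + 3 = 22 ≤ 31, interest score 5 + 16 + 11 + 9 + 3 = 44.
Crypto + Systems + HCI + Algorithms + Robotics: credit hours 2 + 7 + 7 + 3 + 11 = 30 ≤ 31, interest score 5 + 16 + 11 + 9 + 5 = 46.
Best is Crypto, Systems, HCI, Algorithms, and Robotics with total interest score 46.

46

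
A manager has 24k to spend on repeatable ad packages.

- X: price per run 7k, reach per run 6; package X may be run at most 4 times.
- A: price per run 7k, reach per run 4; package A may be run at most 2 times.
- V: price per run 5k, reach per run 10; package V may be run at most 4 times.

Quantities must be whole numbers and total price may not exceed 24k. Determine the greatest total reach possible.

40

This is a bounded integer knapsack.
V has the best ratio (10/5); taking only V gives at most 4×10 = 40 (stopped by the price limit).
Optimal: 4×V: price 20 ≤ 24, reach 4·10 = 40.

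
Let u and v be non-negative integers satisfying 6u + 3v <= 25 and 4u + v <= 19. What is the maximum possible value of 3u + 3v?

24

Relaxing integrality, the LP optimum is 25.00 at (u,v) = (0, 8.33), which is not an integer point.
(u,v)=(0,8): 6·0+3·8=24≤25, 4·0+1·8=8≤19, objective 24.
(u,v)=(0,7): 6·0+3·7=21≤25, 4·0+1·7=7≤19, objective 21.
Maximum is 24 at (u,v)=(0,8).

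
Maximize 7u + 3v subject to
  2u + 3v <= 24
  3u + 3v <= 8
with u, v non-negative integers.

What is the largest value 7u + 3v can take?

14

Relaxing integrality, the LP optimum is 18.67 at (u,v) = (2.67, 0), which is not an integer point.
(u,v)=(2,0): 2·2+3·0=4≤24, 3·2+3·0=6≤8, objective 14.
(u,v)=(1,1): 2·1+3·1=5≤24, 3·1+3·1=6≤8, objective 10.
(u,v)=(1,0): 2·1+3·0=2≤24, 3·1+3·0=3≤8, objective 7.
Maximum is 14 at (u,v)=(2,0).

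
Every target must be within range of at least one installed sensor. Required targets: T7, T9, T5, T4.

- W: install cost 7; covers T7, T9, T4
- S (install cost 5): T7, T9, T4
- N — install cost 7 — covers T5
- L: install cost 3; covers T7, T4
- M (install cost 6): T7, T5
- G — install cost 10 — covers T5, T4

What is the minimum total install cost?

11

This is an integer covering problem.
The greedy cost-per-new-target heuristic would pick L, S, and M for 14, but a cheaper cover exists.
Choose S and M: together they cover T7, T9, T5, T4 — every target.
Total install cost: 5 + 6 = 11.
No cover costs less than 11.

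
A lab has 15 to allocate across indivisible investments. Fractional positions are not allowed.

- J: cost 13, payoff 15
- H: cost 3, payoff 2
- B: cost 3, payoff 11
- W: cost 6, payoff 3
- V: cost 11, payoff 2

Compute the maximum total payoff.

J: cost 13 ≤ 15, payoff 15.
H + B + W: cost 3 + 3 + 6 = 12 ≤ 15, payoff 2 + 11 + 3 = 16.
Best is H, B, and W with total payoff 16.

16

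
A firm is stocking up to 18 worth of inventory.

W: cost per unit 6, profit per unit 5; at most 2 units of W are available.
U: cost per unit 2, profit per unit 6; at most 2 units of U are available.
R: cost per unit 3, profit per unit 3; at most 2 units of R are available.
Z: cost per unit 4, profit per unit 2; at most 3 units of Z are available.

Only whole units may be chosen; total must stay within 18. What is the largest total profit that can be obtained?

This is a bounded integer knapsack.
U has the best ratio (6/2); taking only U gives at most 2×6 = 12 (stopped by the supply cap of 2).
Mixing does better — 1×W, 2×U, and 2×R: cost 16 ≤ 18, profit 1·5 + 2·6 + 2·3 = 23.

23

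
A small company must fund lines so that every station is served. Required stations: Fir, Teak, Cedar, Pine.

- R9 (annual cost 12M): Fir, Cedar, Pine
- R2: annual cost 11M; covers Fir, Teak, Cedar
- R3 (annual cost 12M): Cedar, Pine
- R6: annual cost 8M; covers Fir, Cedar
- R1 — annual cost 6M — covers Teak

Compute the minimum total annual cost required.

This is an integer covering problem.
The greedy cost-per-new-station heuristic would pick R2 and R9 for 23, but a cheaper cover exists.
Choose R9 and R1: together they cover Fir, Teak, Cedar, Pine — every station.
Total annual cost: 12 + 6 = 18.
No cover costs less than 18.

18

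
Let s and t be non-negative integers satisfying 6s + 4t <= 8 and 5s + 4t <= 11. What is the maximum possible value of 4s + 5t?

(s,t)=(0,2): 6·0+4·2=8≤8, 5·0+4·2=8≤11, objective 10.
(s,t)=(0,1): 6·0+4·1=4≤8, 5·0+4·1=4≤11, objective 5.
No feasible integer point exceeds 10.

10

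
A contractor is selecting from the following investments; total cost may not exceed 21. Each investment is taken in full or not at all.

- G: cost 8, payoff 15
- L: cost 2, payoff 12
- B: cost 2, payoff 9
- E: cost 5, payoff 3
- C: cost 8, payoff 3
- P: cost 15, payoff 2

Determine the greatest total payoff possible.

39

Treat it as a binary knapsack problem.
Allowing fractional choices, the relaxed optimum would be about 40.5, but investments are indivisible.
G + L + B + C: cost 8 + 2 + 2 + 8 = 20 ≤ 21, payoff 15 + 12 + 9 + 3 = 39.
G + L + B: cost 8 + 2 + 2 = 12 ≤ 21, payoff 15 + 12 + 9 = 36.
G + L + B + E: cost 8 + 2 + 2 + 5 = 17 ≤ 21, payoff 15 + 12 + 9 + 3 = 39.
The maximum payoff is 39; one optimal choice is G, L, B, and E.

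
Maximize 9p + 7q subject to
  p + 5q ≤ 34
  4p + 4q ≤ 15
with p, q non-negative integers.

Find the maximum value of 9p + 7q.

27

Relaxing integrality, the LP optimum is 33.75 at (p,q) = (3.75, 0), which is not an integer point.
(p,q)=(3,0): 1·3+5·0=3≤34, 4·3+4·0=12≤15, objective 27.
(p,q)=(2,1): 1·2+5·1=7≤34, 4·2+4·1=12≤15, objective 25.
The best lattice point is (3,0), giving 27.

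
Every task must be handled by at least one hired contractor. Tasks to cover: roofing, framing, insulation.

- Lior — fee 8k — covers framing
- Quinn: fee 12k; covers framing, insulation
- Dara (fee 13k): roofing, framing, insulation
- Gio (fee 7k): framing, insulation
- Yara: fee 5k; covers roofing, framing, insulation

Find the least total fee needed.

5

Yara alone covers roofing, framing, insulation — every task.
Total fee: 5.
No cover costs less than 5.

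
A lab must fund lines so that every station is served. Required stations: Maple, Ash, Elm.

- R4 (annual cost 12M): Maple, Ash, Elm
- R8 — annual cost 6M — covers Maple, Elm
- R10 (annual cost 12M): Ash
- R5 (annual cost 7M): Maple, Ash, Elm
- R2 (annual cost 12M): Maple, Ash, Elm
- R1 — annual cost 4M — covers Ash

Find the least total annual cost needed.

7

R5 alone covers Maple, Ash, Elm — every station.
Total annual cost: 7.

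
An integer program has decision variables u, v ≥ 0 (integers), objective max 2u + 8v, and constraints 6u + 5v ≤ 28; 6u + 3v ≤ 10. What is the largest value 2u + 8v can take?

Relaxing integrality, the LP optimum is 26.67 at (u,v) = (0, 3.33), which is not an integer point.
(u,v)=(0,3): 6·0+5·3=15≤28, 6·0+3·3=9≤10, objective 24.
(u,v)=(0,2): 6·0+5·2=10≤28, 6·0+3·2=6≤10, objective 16.
The best lattice point is (0,3), giving 24.

24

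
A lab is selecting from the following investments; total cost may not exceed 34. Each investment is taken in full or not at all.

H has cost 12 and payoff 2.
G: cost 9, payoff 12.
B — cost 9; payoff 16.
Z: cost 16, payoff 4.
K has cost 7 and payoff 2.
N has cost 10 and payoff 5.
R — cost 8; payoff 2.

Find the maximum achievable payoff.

33

Allowing fractional choices, the relaxed optimum would be about 34.7, but investments are indivisible.
G + B + N: cost 9 + 9 + 10 = 28 ≤ 34, payoff 12 + 16 + 5 = 33.
G + B + K + R: cost 9 + 9 + 7 + 8 = 33 ≤ 34, payoff 12 + 16 + 2 + 2 = 32.
Best is G, B, and N with total payoff 33.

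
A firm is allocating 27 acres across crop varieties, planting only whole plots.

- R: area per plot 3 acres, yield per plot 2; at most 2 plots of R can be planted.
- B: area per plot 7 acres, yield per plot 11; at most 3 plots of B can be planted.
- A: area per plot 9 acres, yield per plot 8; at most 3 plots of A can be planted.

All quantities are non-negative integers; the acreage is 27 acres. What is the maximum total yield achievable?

Take 2×R and 3×B: area 27 ≤ 27, yield 2·2 + 3·11 = 37.
B has the best ratio (11/7) and is taken to its limit of 3; remaining capacity is filled optimally with the others.

37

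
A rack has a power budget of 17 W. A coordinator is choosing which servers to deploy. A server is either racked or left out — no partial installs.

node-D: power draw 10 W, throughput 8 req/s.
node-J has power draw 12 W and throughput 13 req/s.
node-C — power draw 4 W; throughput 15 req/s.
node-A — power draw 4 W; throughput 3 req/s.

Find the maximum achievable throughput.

28

Allowing fractional choices, the relaxed optimum would be about 28.8, but servers are indivisible.
node-J + node-C: power draw 12 + 4 = 16 ≤ 17, throughput 13 + 15 = 28.
node-D + node-C: power draw 10 + 4 = 14 ≤ 17, throughput 8 + 15 = 23.
Best is node-J and node-C with total throughput 28.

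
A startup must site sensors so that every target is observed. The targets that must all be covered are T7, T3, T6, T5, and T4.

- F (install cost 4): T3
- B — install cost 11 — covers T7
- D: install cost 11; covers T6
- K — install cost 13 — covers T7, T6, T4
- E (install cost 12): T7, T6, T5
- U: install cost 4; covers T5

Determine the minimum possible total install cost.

Choose F, K, and U: together they cover T7, T3, T6, T5, T4 — every target.
Total install cost: 4 + 13 + 4 = 21.

21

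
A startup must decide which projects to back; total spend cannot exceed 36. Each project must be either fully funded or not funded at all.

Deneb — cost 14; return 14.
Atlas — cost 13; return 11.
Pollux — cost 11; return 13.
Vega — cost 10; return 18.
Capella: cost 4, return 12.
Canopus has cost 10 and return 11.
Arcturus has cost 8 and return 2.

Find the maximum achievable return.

54

Allowing fractional choices, the relaxed optimum would be about 55.0, but projects are indivisible.
Pollux + Vega + Capella + Canopus: cost 11 + 10 + 4 + 10 = 35 ≤ 36, return 13 + 18 + 12 + 11 = 54.
Deneb + Vega + Capella + Arcturus: cost 14 + 10 + 4 + 8 = 36 ≤ 36, return 14 + 18 + 12 + 2 = 46.
Pollux + Vega + Capella + Arcturus: cost 11 + 10 + 4 + 8 = 33 ≤ 36, return 13 + 18 + 12 + 2 = 45.
Best is Pollux, Vega, Capella, and Canopus with total return 54.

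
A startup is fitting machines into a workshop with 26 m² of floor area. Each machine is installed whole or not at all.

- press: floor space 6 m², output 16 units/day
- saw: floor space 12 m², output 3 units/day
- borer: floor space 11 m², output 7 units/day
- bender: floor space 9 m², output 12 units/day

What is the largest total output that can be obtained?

press + borer: floor space 6 + 11 = 17 ≤ 26, output 16 + 7 = 23.
press + bender: floor space 6 + 9 = 15 ≤ 26, output 16 + 12 = 28.
press + borer + bender: floor space 6 + 11 + 9 = 26 ≤ 26, output 16 + 7 + 12 = 35.
Best is press, borer, and bender with total output 35.

35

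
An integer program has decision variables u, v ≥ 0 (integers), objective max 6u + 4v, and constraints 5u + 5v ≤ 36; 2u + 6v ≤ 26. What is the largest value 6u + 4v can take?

Relaxing integrality, the LP optimum is 43.20 at (u,v) = (7.2, 0), which is not an integer point.
(u,v)=(7,0): 5·7+5·0=35≤36, 2·7+6·0=14≤26, objective 42.
(u,v)=(6,1): 5·6+5·1=35≤36, 2·6+6·1=18≤26, objective 40.
(u,v)=(6,0): 5·6+5·0=30≤36, 2·6+6·0=12≤26, objective 36.
Maximum is 42 at (u,v)=(7,0).

42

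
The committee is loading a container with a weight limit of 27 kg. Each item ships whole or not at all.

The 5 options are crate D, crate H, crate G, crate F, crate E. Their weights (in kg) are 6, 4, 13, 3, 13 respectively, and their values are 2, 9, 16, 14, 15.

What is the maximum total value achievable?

41

Allowing fractional choices, the relaxed optimum would be about 47.1, but items are indivisible.
crate D + crate H + crate F + crate E: weight 6 + 4 + 3 + 13 = 26 ≤ 27, value 2 + 9 + 14 + 15 = 40.
crate D + crate H + crate G + crate F: weight 6 + 4 + 13 + 3 = 26 ≤ 27, value 2 + 9 + 16 + 14 = 41.
Best is crate D, crate H, crate G, and crate F with total value 41.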